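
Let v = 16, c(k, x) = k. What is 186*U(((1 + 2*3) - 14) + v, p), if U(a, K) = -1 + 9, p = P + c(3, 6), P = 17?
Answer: 1488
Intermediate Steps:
p = 20 (p = 17 + 3 = 20)
U(a, K) = 8
186*U(((1 + 2*3) - 14) + v, p) = 186*8 = 1488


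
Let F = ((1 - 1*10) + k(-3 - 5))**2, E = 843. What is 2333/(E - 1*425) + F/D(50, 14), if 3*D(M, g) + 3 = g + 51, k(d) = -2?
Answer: 74095/6479 ≈ 11.436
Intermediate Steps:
D(M, g) = 16 + g/3 (D(M, g) = -1 + (g + 51)/3 = -1 + (51 + g)/3 = -1 + (17 + g/3) = 16 + g/3)
F = 121 (F = ((1 - 1*10) - 2)**2 = ((1 - 10) - 2)**2 = (-9 - 2)**2 = (-11)**2 = 121)
2333/(E - 1*425) + F/D(50, 14) = 2333/(843 - 1*425) + 121/(16 + (1/3)*14) = 2333/(843 - 425) + 121/(16 + 14/3) = 2333/418 + 121/(62/3) = 2333*(1/418) + 121*(3/62) = 2333/418 + 363/62 = 74095/6479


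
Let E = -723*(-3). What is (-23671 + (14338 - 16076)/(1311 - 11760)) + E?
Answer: -224672660/10449 ≈ -21502.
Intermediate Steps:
E = 2169
(-23671 + (14338 - 16076)/(1311 - 11760)) + E = (-23671 + (14338 - 16076)/(1311 - 11760)) + 2169 = (-23671 - 1738/(-10449)) + 2169 = (-23671 - 1738*(-1/10449)) + 2169 = (-23671 + 1738/10449) + 2169 = -247336541/10449 + 2169 = -224672660/10449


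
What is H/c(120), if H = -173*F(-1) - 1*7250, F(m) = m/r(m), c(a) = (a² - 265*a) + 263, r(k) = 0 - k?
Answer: 7077/17137 ≈ 0.41297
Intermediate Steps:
r(k) = -k
c(a) = 263 + a² - 265*a
F(m) = -1 (F(m) = m/((-m)) = m*(-1/m) = -1)
H = -7077 (H = -173*(-1) - 1*7250 = 173 - 7250 = -7077)
H/c(120) = -7077/(263 + 120² - 265*120) = -7077/(263 + 14400 - 31800) = -7077/(-17137) = -7077*(-1/17137) = 7077/17137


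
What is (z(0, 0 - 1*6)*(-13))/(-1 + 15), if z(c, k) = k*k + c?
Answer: -234/7 ≈ -33.429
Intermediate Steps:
z(c, k) = c + k² (z(c, k) = k² + c = c + k²)
(z(0, 0 - 1*6)*(-13))/(-1 + 15) = ((0 + (0 - 1*6)²)*(-13))/(-1 + 15) = ((0 + (0 - 6)²)*(-13))/14 = ((0 + (-6)²)*(-13))*(1/14) = ((0 + 36)*(-13))*(1/14) = (36*(-13))*(1/14) = -468*1/14 = -234/7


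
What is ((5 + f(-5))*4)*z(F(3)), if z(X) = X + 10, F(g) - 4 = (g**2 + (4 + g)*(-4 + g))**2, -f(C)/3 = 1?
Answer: 144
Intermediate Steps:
f(C) = -3 (f(C) = -3*1 = -3)
F(g) = 4 + (g**2 + (-4 + g)*(4 + g))**2 (F(g) = 4 + (g**2 + (4 + g)*(-4 + g))**2 = 4 + (g**2 + (-4 + g)*(4 + g))**2)
z(X) = 10 + X
((5 + f(-5))*4)*z(F(3)) = ((5 - 3)*4)*(10 + (4 + 4*(-8 + 3**2)**2)) = (2*4)*(10 + (4 + 4*(-8 + 9)**2)) = 8*(10 + (4 + 4*1**2)) = 8*(10 + (4 + 4*1)) = 8*(10 + (4 + 4)) = 8*(10 + 8) = 8*18 = 144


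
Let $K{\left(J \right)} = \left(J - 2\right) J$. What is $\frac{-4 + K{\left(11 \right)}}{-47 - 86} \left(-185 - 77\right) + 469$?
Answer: $\frac{4593}{7} \approx 656.14$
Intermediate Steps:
$K{\left(J \right)} = J \left(-2 + J\right)$ ($K{\left(J \right)} = \left(-2 + J\right) J = J \left(-2 + J\right)$)
$\frac{-4 + K{\left(11 \right)}}{-47 - 86} \left(-185 - 77\right) + 469 = \frac{-4 + 11 \left(-2 + 11\right)}{-47 - 86} \left(-185 - 77\right) + 469 = \frac{-4 + 11 \cdot 9}{-133} \left(-262\right) + 469 = \left(-4 + 99\right) \left(- \frac{1}{133}\right) \left(-262\right) + 469 = 95 \left(- \frac{1}{133}\right) \left(-262\right) + 469 = \left(- \frac{5}{7}\right) \left(-262\right) + 469 = \frac{1310}{7} + 469 = \frac{4593}{7}$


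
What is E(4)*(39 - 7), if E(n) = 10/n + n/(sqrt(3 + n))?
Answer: 80 + 128*sqrt(7)/7 ≈ 128.38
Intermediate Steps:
E(n) = 10/n + n/sqrt(3 + n)
E(4)*(39 - 7) = (10/4 + 4/sqrt(3 + 4))*(39 - 7) = (10*(1/4) + 4/sqrt(7))*32 = (5/2 + 4*(sqrt(7)/7))*32 = (5/2 + 4*sqrt(7)/7)*32 = 80 + 128*sqrt(7)/7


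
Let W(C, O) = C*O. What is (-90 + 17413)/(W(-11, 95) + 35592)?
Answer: 17323/34547 ≈ 0.50143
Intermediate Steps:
(-90 + 17413)/(W(-11, 95) + 35592) = (-90 + 17413)/(-11*95 + 35592) = 17323/(-1045 + 35592) = 17323/34547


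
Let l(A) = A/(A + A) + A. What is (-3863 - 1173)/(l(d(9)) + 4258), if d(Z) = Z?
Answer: -10072/8535 ≈ -1.1801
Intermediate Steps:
l(A) = ½ + A (l(A) = A/((2*A)) + A = (1/(2*A))*A + A = ½ + A)
(-3863 - 1173)/(l(d(9)) + 4258) = (-3863 - 1173)/((½ + 9) + 4258) = -5036/(19/2 + 4258) = -5036/8535/2 = -5036*2/8535 = -10072/8535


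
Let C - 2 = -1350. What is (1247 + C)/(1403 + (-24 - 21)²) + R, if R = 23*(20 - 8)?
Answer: 946027/3428 ≈ 275.97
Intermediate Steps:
C = -1348 (C = 2 - 1350 = -1348)
R = 276 (R = 23*12 = 276)
(1247 + C)/(1403 + (-24 - 21)²) + R = (1247 - 1348)/(1403 + (-24 - 21)²) + 276 = -101/(1403 + (-45)²) + 276 = -101/(1403 + 2025) + 276 = -101/3428 + 276 = 946027/3428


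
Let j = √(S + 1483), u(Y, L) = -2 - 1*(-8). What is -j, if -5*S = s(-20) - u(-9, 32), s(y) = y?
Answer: -√37205/5 ≈ -38.577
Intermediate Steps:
u(Y, L) = 6 (u(Y, L) = -2 + 8 = 6)
S = 26/5 (S = -(-20 - 1*6)/5 = -(-20 - 6)/5 = -⅕*(-26) = 26/5 ≈ 5.2000)
j = √37205/5 (j = √(26/5 + 1483) = √(7441/5) = √37205/5 ≈ 38.577)
-j = -√37205/5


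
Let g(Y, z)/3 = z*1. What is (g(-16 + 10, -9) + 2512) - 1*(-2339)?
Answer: 4824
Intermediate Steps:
g(Y, z) = 3*z (g(Y, z) = 3*(z*1) = 3*z)
(g(-16 + 10, -9) + 2512) - 1*(-2339) = (3*(-9) + 2512) - 1*(-2339) = (-27 + 2512) + 2339 = 2485 + 2339 = 4824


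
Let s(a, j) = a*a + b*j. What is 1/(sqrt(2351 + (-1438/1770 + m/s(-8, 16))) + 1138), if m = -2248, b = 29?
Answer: 22156860/25168831423 - sqrt(889297253790)/25168831423 ≈ 0.00084286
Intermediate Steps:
s(a, j) = a**2 + 29*j (s(a, j) = a*a + 29*j = a**2 + 29*j)
1/(sqrt(2351 + (-1438/1770 + m/s(-8, 16))) + 1138) = 1/(sqrt(2351 + (-1438/1770 - 2248/((-8)**2 + 29*16))) + 1138) = 1/(sqrt(2351 + (-1438*1/1770 - 2248/(64 + 464))) + 1138) = 1/(sqrt(2351 + (-719/885 - 2248/528)) + 1138) = 1/(sqrt(2351 + (-719/885 - 2248*1/528)) + 1138) = 1/(sqrt(2351 + (-719/885 - 281/66)) + 1138) = 1/(sqrt(2351 - 98713/19470) + 1138) = 1/(sqrt(45675257/19470) + 1138) = 1/(sqrt(889297253790)/19470 + 1138) = 1/(1138 + sqrt(889297253790)/19470)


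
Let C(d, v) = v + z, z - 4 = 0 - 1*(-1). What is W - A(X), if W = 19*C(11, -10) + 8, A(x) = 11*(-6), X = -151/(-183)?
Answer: -21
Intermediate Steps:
z = 5 (z = 4 + (0 - 1*(-1)) = 4 + (0 + 1) = 4 + 1 = 5)
X = 151/183 (X = -151*(-1/183) = 151/183 ≈ 0.82514)
C(d, v) = 5 + v (C(d, v) = v + 5 = 5 + v)
A(x) = -66
W = -87 (W = 19*(5 - 10) + 8 = 19*(-5) + 8 = -95 + 8 = -87)
W - A(X) = -87 - 1*(-66) = -87 + 66 = -21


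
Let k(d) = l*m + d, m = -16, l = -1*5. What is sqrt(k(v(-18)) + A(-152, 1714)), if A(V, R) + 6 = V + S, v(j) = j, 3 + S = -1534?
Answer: I*sqrt(1633) ≈ 40.41*I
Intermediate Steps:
l = -5
S = -1537 (S = -3 - 1534 = -1537)
k(d) = 80 + d (k(d) = -5*(-16) + d = 80 + d)
A(V, R) = -1543 + V (A(V, R) = -6 + (V - 1537) = -6 + (-1537 + V) = -1543 + V)
sqrt(k(v(-18)) + A(-152, 1714)) = sqrt((80 - 18) + (-1543 - 152)) = sqrt(62 - 1695) = sqrt(-1633) = I*sqrt(1633)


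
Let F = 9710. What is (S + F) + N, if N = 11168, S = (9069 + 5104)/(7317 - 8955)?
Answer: 34183991/1638 ≈ 20869.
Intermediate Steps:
S = -14173/1638 (S = 14173/(-1638) = 14173*(-1/1638) = -14173/1638 ≈ -8.6526)
(S + F) + N = (-14173/1638 + 9710) + 11168 = 15890807/1638 + 11168 = 34183991/1638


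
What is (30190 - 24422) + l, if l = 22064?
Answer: 27832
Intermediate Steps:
(30190 - 24422) + l = (30190 - 24422) + 22064 = 5768 + 22064 = 27832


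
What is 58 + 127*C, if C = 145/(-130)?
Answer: -2175/26 ≈ -83.654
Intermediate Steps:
C = -29/26 (C = 145*(-1/130) = -29/26 ≈ -1.1154)
58 + 127*C = 58 + 127*(-29/26) = 58 - 3683/26 = -2175/26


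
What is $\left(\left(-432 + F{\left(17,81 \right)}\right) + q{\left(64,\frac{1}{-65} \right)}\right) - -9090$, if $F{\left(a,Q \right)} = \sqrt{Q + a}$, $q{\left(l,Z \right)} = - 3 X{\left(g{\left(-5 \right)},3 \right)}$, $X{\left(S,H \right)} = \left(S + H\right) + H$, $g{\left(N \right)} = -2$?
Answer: $8646 + 7 \sqrt{2} \approx 8655.9$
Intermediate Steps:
$X{\left(S,H \right)} = S + 2 H$ ($X{\left(S,H \right)} = \left(H + S\right) + H = S + 2 H$)
$q{\left(l,Z \right)} = -12$ ($q{\left(l,Z \right)} = - 3 \left(-2 + 2 \cdot 3\right) = - 3 \left(-2 + 6\right) = \left(-3\right) 4 = -12$)
$\left(\left(-432 + F{\left(17,81 \right)}\right) + q{\left(64,\frac{1}{-65} \right)}\right) - -9090 = \left(\left(-432 + \sqrt{81 + 17}\right) - 12\right) - -9090 = \left(\left(-432 + \sqrt{98}\right) - 12\right) + 9090 = \left(\left(-432 + 7 \sqrt{2}\right) - 12\right) + 9090 = \left(-444 + 7 \sqrt{2}\right) + 9090 = 8646 + 7 \sqrt{2}$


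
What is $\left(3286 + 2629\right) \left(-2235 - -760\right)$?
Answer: $-8724625$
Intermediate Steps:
$\left(3286 + 2629\right) \left(-2235 - -760\right) = 5915 \left(-2235 + 760\right) = 5915 \left(-1475\right) = -8724625$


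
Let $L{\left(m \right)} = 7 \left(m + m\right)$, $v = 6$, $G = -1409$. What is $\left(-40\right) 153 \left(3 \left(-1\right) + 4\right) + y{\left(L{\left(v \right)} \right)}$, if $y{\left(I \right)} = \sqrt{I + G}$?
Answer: $-6120 + 5 i \sqrt{53} \approx -6120.0 + 36.401 i$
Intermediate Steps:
$L{\left(m \right)} = 14 m$ ($L{\left(m \right)} = 7 \cdot 2 m = 14 m$)
$y{\left(I \right)} = \sqrt{-1409 + I}$ ($y{\left(I \right)} = \sqrt{I - 1409} = \sqrt{-1409 + I}$)
$\left(-40\right) 153 \left(3 \left(-1\right) + 4\right) + y{\left(L{\left(v \right)} \right)} = \left(-40\right) 153 \left(3 \left(-1\right) + 4\right) + \sqrt{-1409 + 14 \cdot 6} = - 6120 \left(-3 + 4\right) + \sqrt{-1409 + 84} = \left(-6120\right) 1 + \sqrt{-1325} = -6120 + 5 i \sqrt{53}$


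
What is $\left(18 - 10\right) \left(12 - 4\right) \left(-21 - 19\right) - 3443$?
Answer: $-6003$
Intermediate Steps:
$\left(18 - 10\right) \left(12 - 4\right) \left(-21 - 19\right) - 3443 = 8 \cdot 8 \left(-40\right) - 3443 = 64 \left(-40\right) - 3443 = -2560 - 3443 = -6003$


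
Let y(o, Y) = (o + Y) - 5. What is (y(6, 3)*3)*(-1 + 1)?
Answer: 0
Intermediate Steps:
y(o, Y) = -5 + Y + o (y(o, Y) = (Y + o) - 5 = -5 + Y + o)
(y(6, 3)*3)*(-1 + 1) = ((-5 + 3 + 6)*3)*(-1 + 1) = (4*3)*0 = 12*0 = 0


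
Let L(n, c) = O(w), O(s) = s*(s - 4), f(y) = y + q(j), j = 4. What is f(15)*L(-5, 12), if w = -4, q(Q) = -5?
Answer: 320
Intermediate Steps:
f(y) = -5 + y (f(y) = y - 5 = -5 + y)
O(s) = s*(-4 + s)
L(n, c) = 32 (L(n, c) = -4*(-4 - 4) = -4*(-8) = 32)
f(15)*L(-5, 12) = (-5 + 15)*32 = 10*32 = 320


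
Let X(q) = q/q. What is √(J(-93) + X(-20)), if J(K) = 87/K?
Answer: √62/31 ≈ 0.25400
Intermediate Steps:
X(q) = 1
√(J(-93) + X(-20)) = √(87/(-93) + 1) = √(87*(-1/93) + 1) = √(-29/31 + 1) = √(2/31) = √62/31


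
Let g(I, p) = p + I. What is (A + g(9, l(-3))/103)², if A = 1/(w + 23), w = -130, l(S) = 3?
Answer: 1394761/121462441 ≈ 0.011483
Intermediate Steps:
g(I, p) = I + p
A = -1/107 (A = 1/(-130 + 23) = 1/(-107) = -1/107 ≈ -0.0093458)
(A + g(9, l(-3))/103)² = (-1/107 + (9 + 3)/103)² = (-1/107 + 12*(1/103))² = (-1/107 + 12/103)² = (1181/11021)² = 1394761/121462441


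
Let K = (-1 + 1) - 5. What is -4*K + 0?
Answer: 20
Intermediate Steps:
K = -5 (K = 0 - 5 = -5)
-4*K + 0 = -4*(-5) + 0 = 20 + 0 = 20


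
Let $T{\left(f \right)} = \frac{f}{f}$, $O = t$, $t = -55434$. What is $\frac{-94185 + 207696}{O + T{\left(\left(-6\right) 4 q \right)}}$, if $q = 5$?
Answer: $- \frac{113511}{55433} \approx -2.0477$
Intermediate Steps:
$O = -55434$
$T{\left(f \right)} = 1$
$\frac{-94185 + 207696}{O + T{\left(\left(-6\right) 4 q \right)}} = \frac{-94185 + 207696}{-55434 + 1} = \frac{113511}{-55433} = 113511 \left(- \frac{1}{55433}\right) = - \frac{113511}{55433}$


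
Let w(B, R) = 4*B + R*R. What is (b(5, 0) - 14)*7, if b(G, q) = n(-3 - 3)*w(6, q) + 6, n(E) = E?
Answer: -1064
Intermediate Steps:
w(B, R) = R² + 4*B (w(B, R) = 4*B + R² = R² + 4*B)
b(G, q) = -138 - 6*q² (b(G, q) = (-3 - 3)*(q² + 4*6) + 6 = -6*(q² + 24) + 6 = -6*(24 + q²) + 6 = (-144 - 6*q²) + 6 = -138 - 6*q²)
(b(5, 0) - 14)*7 = ((-138 - 6*0²) - 14)*7 = ((-138 - 6*0) - 14)*7 = ((-138 + 0) - 14)*7 = (-138 - 14)*7 = -152*7 = -1064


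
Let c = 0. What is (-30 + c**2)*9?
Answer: -270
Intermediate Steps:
(-30 + c**2)*9 = (-30 + 0**2)*9 = (-30 + 0)*9 = -30*9 = -270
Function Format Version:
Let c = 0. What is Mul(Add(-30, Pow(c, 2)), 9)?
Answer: -270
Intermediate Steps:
Mul(Add(-30, Pow(c, 2)), 9) = Mul(Add(-30, Pow(0, 2)), 9) = Mul(Add(-30, 0), 9) = Mul(-30, 9) = -270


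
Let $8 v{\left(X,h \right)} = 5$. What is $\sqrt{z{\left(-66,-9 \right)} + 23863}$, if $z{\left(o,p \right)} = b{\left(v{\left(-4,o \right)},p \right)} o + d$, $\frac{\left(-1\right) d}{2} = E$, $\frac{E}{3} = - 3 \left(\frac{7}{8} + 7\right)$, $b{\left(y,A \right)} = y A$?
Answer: $2 \sqrt{6094} \approx 156.13$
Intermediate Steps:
$v{\left(X,h \right)} = \frac{5}{8}$ ($v{\left(X,h \right)} = \frac{1}{8} \cdot 5 = \frac{5}{8}$)
$b{\left(y,A \right)} = A y$
$E = - \frac{567}{8}$ ($E = 3 \left(- 3 \left(\frac{7}{8} + 7\right)\right) = 3 \left(\left(-3\right) \frac{63}{8}\right) = 3 \left(- \frac{189}{8}\right) = - \frac{567}{8} \approx -70.875$)
$d = \frac{567}{4}$ ($d = \left(-2\right) \left(- \frac{567}{8}\right) = \frac{567}{4} \approx 141.75$)
$z{\left(o,p \right)} = \frac{567}{4} + \frac{5 o p}{8}$ ($z{\left(o,p \right)} = p \frac{5}{8} o + \frac{567}{4} = \frac{5 p}{8} o + \frac{567}{4} = \frac{5 o p}{8} + \frac{567}{4} = \frac{567}{4} + \frac{5 o p}{8}$)
$\sqrt{z{\left(-66,-9 \right)} + 23863} = \sqrt{\left(\frac{567}{4} + \frac{5}{8} \left(-66\right) \left(-9\right)\right) + 23863} = \sqrt{\left(\frac{567}{4} + \frac{1485}{4}\right) + 23863} = \sqrt{513 + 23863} = \sqrt{24376} = 2 \sqrt{6094}$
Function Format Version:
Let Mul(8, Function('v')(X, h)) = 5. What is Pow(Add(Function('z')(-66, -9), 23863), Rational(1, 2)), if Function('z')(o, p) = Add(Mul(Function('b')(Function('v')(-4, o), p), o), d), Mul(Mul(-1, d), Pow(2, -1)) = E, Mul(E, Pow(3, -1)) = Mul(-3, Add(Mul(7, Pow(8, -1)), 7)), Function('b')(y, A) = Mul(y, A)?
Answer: Mul(2, Pow(6094, Rational(1, 2))) ≈ 156.13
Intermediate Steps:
Function('v')(X, h) = Rational(5, 8) (Function('v')(X, h) = Mul(Rational(1, 8), 5) = Rational(5, 8))
Function('b')(y, A) = Mul(A, y)
E = Rational(-567, 8) (E = Mul(3, Mul(-3, Add(Mul(7, Pow(8, -1)), 7))) = Mul(3, Mul(-3, Add(Mul(7, Rational(1, 8)), 7))) = Mul(3, Mul(-3, Add(Rational(7, 8), 7))) = Mul(3, Mul(-3, Rational(63, 8))) = Mul(3, Rational(-189, 8)) = Rational(-567, 8) ≈ -70.875)
d = Rational(567, 4) (d = Mul(-2, Rational(-567, 8)) = Rational(567, 4) ≈ 141.75)
Function('z')(o, p) = Add(Rational(567, 4), Mul(Rational(5, 8), o, p)) (Function('z')(o, p) = Add(Mul(Mul(p, Rational(5, 8)), o), Rational(567, 4)) = Add(Mul(Mul(Rational(5, 8), p), o), Rational(567, 4)) = Add(Mul(Rational(5, 8), o, p), Rational(567, 4)) = Add(Rational(567, 4), Mul(Rational(5, 8), o, p)))
Pow(Add(Function('z')(-66, -9), 23863), Rational(1, 2)) = Pow(Add(Add(Rational(567, 4), Mul(Rational(5, 8), -66, -9)), 23863), Rational(1, 2)) = Pow(Add(Add(Rational(567, 4), Rational(1485, 4)), 23863), Rational(1, 2)) = Pow(Add(513, 23863), Rational(1, 2)) = Pow(24376, Rational(1, 2)) = Mul(2, Pow(6094, Rational(1, 2)))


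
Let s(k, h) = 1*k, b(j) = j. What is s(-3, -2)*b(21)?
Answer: -63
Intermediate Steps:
s(k, h) = k
s(-3, -2)*b(21) = -3*21 = -63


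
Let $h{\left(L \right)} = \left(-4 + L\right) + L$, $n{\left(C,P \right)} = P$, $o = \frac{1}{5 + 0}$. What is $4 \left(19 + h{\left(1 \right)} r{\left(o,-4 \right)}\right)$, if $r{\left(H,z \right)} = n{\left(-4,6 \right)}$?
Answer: $28$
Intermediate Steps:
$o = \frac{1}{5} \approx 0.2$
$h{\left(L \right)} = -4 + 2 L$
$r{\left(H,z \right)} = 6$
$4 \left(19 + h{\left(1 \right)} r{\left(o,-4 \right)}\right) = 4 \left(19 + \left(-4 + 2 \cdot 1\right) 6\right) = 4 \left(19 + \left(-4 + 2\right) 6\right) = 4 \left(19 - 12\right) = 4 \cdot 7 = 28$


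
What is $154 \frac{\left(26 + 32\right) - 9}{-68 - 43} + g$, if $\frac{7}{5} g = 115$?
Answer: $\frac{11003}{777} \approx 14.161$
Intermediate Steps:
$g = \frac{575}{7}$ ($g = \frac{5}{7} \cdot 115 = \frac{575}{7} \approx 82.143$)
$154 \frac{\left(26 + 32\right) - 9}{-68 - 43} + g = 154 \frac{\left(26 + 32\right) - 9}{-68 - 43} + \frac{575}{7} = 154 \frac{58 - 9}{-111} + \frac{575}{7} = 154 \cdot 49 \left(- \frac{1}{111}\right) + \frac{575}{7} = 154 \left(- \frac{49}{111}\right) + \frac{575}{7} = - \frac{7546}{111} + \frac{575}{7} = \frac{11003}{777}$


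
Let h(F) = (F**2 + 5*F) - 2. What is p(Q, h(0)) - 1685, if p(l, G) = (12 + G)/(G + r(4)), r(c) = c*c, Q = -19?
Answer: -11790/7 ≈ -1684.3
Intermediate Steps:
r(c) = c**2
h(F) = -2 + F**2 + 5*F
p(l, G) = (12 + G)/(16 + G) (p(l, G) = (12 + G)/(G + 4**2) = (12 + G)/(G + 16) = (12 + G)/(16 + G))
p(Q, h(0)) - 1685 = (12 + (-2 + 0**2 + 5*0))/(16 + (-2 + 0**2 + 5*0)) - 1685 = (12 + (-2 + 0 + 0))/(16 + (-2 + 0 + 0)) - 1685 = (12 - 2)/(16 - 2) - 1685 = 10/14 - 1685 = (1/14)*10 - 1685 = 5/7 - 1685 = -11790/7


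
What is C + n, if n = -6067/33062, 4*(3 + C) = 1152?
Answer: 9416603/33062 ≈ 284.82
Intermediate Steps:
C = 285 (C = -3 + (¼)*1152 = -3 + 288 = 285)
n = -6067/33062 (n = -6067*1/33062 = -6067/33062 ≈ -0.18350)
C + n = 285 - 6067/33062 = 9416603/33062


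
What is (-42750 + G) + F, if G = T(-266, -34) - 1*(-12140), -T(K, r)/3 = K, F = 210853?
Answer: 181041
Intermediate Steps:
T(K, r) = -3*K
G = 12938 (G = -3*(-266) - 1*(-12140) = 798 + 12140 = 12938)
(-42750 + G) + F = (-42750 + 12938) + 210853 = -29812 + 210853 = 181041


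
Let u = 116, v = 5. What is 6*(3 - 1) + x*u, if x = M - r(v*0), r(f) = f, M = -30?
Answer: -3468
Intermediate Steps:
x = -30 (x = -30 - 5*0 = -30 - 1*0 = -30 + 0 = -30)
6*(3 - 1) + x*u = 6*(3 - 1) - 30*116 = 6*2 - 3480 = 12 - 3480 = -3468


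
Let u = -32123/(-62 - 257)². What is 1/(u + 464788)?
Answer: 101761/47297259545 ≈ 2.1515e-6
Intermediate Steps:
u = -32123/101761 (u = -32123/((-319)²) = -32123/101761 ≈ -0.31567)
1/(u + 464788) = 1/(-32123/101761 + 464788) = 1/(47297259545/101761) = 101761/47297259545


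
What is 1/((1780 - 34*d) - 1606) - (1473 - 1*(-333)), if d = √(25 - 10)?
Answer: -3893707/2156 + 17*√15/6468 ≈ -1806.0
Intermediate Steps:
d = √15 ≈ 3.8730
1/((1780 - 34*d) - 1606) - (1473 - 1*(-333)) = 1/((1780 - 34*√15) - 1606) - (1473 - 1*(-333)) = 1/((1780 - 34*√15) - 1606) - (1473 + 333) = 1/(174 - 34*√15) - 1*1806 = 1/(174 - 34*√15) - 1806 = -1806 + 1/(174 - 34*√15)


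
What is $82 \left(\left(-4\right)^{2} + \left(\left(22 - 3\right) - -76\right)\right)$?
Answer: $9102$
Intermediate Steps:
$82 \left(\left(-4\right)^{2} + \left(\left(22 - 3\right) - -76\right)\right) = 82 \left(16 + \left(\left(22 - 3\right) + 76\right)\right) = 82 \left(16 + \left(19 + 76\right)\right) = 82 \left(16 + 95\right) = 82 \cdot 111 = 9102$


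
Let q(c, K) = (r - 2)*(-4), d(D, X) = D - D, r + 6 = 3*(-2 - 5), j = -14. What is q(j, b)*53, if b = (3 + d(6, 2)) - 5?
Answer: 6148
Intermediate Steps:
r = -27 (r = -6 + 3*(-2 - 5) = -6 + 3*(-7) = -6 - 21 = -27)
d(D, X) = 0
b = -2 (b = (3 + 0) - 5 = 3 - 5 = -2)
q(c, K) = 116 (q(c, K) = (-27 - 2)*(-4) = -29*(-4) = 116)
q(j, b)*53 = 116*53 = 6148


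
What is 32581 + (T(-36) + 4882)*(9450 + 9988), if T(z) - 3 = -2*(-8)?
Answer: 95298219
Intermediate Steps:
T(z) = 19 (T(z) = 3 - 2*(-8) = 3 + 16 = 19)
32581 + (T(-36) + 4882)*(9450 + 9988) = 32581 + (19 + 4882)*(9450 + 9988) = 32581 + 4901*19438 = 32581 + 95265638 = 95298219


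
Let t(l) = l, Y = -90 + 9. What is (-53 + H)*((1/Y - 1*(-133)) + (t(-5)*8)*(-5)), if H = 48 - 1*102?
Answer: -2886004/81 ≈ -35630.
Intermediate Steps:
Y = -81
H = -54 (H = 48 - 102 = -54)
(-53 + H)*((1/Y - 1*(-133)) + (t(-5)*8)*(-5)) = (-53 - 54)*((1/(-81) - 1*(-133)) - 5*8*(-5)) = -107*((-1/81 + 133) - 40*(-5)) = -107*(10772/81 + 200) = -107*26972/81 = -2886004/81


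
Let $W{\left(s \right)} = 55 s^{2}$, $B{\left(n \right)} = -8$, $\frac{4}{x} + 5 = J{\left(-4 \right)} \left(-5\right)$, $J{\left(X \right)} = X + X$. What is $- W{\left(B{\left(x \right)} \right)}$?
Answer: $-3520$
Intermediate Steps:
$J{\left(X \right)} = 2 X$
$x = \frac{4}{35}$ ($x = \frac{4}{-5 + 2 \left(-4\right) \left(-5\right)} = \frac{4}{-5 - -40} = \frac{4}{-5 + 40} = \frac{4}{35} \approx 0.11429$)
$- W{\left(B{\left(x \right)} \right)} = - 55 \left(-8\right)^{2} = - 55 \cdot 64 = \left(-1\right) 3520 = -3520$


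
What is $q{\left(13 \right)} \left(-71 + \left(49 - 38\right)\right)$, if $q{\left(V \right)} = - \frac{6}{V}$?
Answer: $\frac{360}{13} \approx 27.692$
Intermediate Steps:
$q{\left(13 \right)} \left(-71 + \left(49 - 38\right)\right) = - \frac{6}{13} \left(-71 + \left(49 - 38\right)\right) = \left(-6\right) \frac{1}{13} \left(-71 + 11\right) = \left(- \frac{6}{13}\right) \left(-60\right) = \frac{360}{13}$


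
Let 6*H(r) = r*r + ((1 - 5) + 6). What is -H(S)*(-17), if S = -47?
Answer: 12529/2 ≈ 6264.5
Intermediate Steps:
H(r) = ⅓ + r²/6 (H(r) = (r*r + ((1 - 5) + 6))/6 = (r² + (-4 + 6))/6 = (r² + 2)/6 = (2 + r²)/6 = ⅓ + r²/6)
-H(S)*(-17) = -(⅓ + (⅙)*(-47)²)*(-17) = -(⅓ + (⅙)*2209)*(-17) = -(⅓ + 2209/6)*(-17) = -737*(-17)/2 = -1*(-12529/2) = 12529/2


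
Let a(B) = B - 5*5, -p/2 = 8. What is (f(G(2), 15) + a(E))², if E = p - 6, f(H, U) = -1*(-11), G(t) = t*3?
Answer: 1296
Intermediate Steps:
G(t) = 3*t
f(H, U) = 11
p = -16 (p = -2*8 = -16)
E = -22 (E = -16 - 6 = -22)
a(B) = -25 + B (a(B) = B - 25 = -25 + B)
(f(G(2), 15) + a(E))² = (11 + (-25 - 22))² = (11 - 47)² = (-36)² = 1296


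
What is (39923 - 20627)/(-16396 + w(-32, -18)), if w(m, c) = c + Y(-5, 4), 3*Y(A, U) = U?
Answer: -28944/24619 ≈ -1.1757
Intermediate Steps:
Y(A, U) = U/3
w(m, c) = 4/3 + c (w(m, c) = c + (1/3)*4 = c + 4/3 = 4/3 + c)
(39923 - 20627)/(-16396 + w(-32, -18)) = (39923 - 20627)/(-16396 + (4/3 - 18)) = 19296/(-16396 - 50/3) = 19296/(-49238/3) = 19296*(-3/49238) = -28944/24619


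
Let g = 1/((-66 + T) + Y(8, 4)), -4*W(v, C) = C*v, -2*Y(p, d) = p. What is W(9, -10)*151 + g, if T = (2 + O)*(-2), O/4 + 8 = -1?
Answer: 3397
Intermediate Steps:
O = -36 (O = -32 + 4*(-1) = -32 - 4 = -36)
Y(p, d) = -p/2
W(v, C) = -C*v/4
T = 68 (T = (2 - 36)*(-2) = -34*(-2) = 68)
g = -½ (g = 1/((-66 + 68) - ½*8) = 1/(2 - 4) = 1/(-2) = -½ ≈ -0.50000)
W(9, -10)*151 + g = -¼*(-10)*9*151 - ½ = (45/2)*151 - ½ = 6795/2 - ½ = 3397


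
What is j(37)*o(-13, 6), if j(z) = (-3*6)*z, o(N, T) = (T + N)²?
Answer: -32634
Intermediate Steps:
o(N, T) = (N + T)²
j(z) = -18*z
j(37)*o(-13, 6) = (-18*37)*(-13 + 6)² = -666*(-7)² = -666*49 = -32634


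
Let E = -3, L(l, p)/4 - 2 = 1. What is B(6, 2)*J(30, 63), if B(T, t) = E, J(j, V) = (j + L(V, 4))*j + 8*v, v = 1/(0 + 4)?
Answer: -3786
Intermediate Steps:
L(l, p) = 12 (L(l, p) = 8 + 4*1 = 8 + 4 = 12)
v = 1/4 ≈ 0.25000
J(j, V) = 2 + j*(12 + j) (J(j, V) = (j + 12)*j + 8*(1/4) = (12 + j)*j + 2 = j*(12 + j) + 2 = 2 + j*(12 + j))
B(T, t) = -3
B(6, 2)*J(30, 63) = -3*(2 + 30**2 + 12*30) = -3*(2 + 900 + 360) = -3*1262 = -3786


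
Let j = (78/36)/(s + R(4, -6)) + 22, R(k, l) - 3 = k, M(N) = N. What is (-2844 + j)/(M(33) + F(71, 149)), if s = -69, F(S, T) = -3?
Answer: -1049797/11160 ≈ -94.068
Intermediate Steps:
R(k, l) = 3 + k
j = 8171/372 (j = (78/36)/(-69 + (3 + 4)) + 22 = (78*(1/36))/(-69 + 7) + 22 = (13/6)/(-62) + 22 = (13/6)*(-1/62) + 22 = -13/372 + 22 = 8171/372 ≈ 21.965)
(-2844 + j)/(M(33) + F(71, 149)) = (-2844 + 8171/372)/(33 - 3) = -1049797/372/30 = -1049797/372*1/30 = -1049797/11160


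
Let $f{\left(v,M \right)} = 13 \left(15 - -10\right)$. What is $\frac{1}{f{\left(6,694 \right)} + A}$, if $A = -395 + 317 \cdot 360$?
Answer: $\frac{1}{114050} \approx 8.7681 \cdot 10^{-6}$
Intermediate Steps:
$f{\left(v,M \right)} = 325$ ($f{\left(v,M \right)} = 13 \left(15 + 10\right) = 13 \cdot 25 = 325$)
$A = 113725$ ($A = -395 + 114120 = 113725$)
$\frac{1}{f{\left(6,694 \right)} + A} = \frac{1}{325 + 113725} = \frac{1}{114050}$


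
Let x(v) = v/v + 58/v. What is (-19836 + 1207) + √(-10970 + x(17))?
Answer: -18629 + I*√3169055/17 ≈ -18629.0 + 104.72*I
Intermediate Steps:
x(v) = 1 + 58/v
(-19836 + 1207) + √(-10970 + x(17)) = (-19836 + 1207) + √(-10970 + (58 + 17)/17) = -18629 + √(-10970 + (1/17)*75) = -18629 + √(-10970 + 75/17) = -18629 + √(-186415/17) = -18629 + I*√3169055/17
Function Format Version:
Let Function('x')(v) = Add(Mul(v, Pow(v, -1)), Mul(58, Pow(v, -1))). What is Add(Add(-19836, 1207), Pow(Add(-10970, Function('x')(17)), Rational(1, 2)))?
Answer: Add(-18629, Mul(Rational(1, 17), I, Pow(3169055, Rational(1, 2)))) ≈ Add(-18629., Mul(104.72, I))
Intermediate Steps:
Function('x')(v) = Add(1, Mul(58, Pow(v, -1)))
Add(Add(-19836, 1207), Pow(Add(-10970, Function('x')(17)), Rational(1, 2))) = Add(Add(-19836, 1207), Pow(Add(-10970, Mul(Pow(17, -1), Add(58, 17))), Rational(1, 2))) = Add(-18629, Pow(Add(-10970, Mul(Rational(1, 17), 75)), Rational(1, 2))) = Add(-18629, Pow(Add(-10970, Rational(75, 17)), Rational(1, 2))) = Add(-18629, Pow(Rational(-186415, 17), Rational(1, 2))) = Add(-18629, Mul(Rational(1, 17), I, Pow(3169055, Rational(1, 2))))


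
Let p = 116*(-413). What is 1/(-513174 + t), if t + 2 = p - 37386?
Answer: -1/598470 ≈ -1.6709e-6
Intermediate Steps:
p = -47908
t = -85296 (t = -2 + (-47908 - 37386) = -2 - 85294 = -85296)
1/(-513174 + t) = 1/(-513174 - 85296) = 1/(-598470) = -1/598470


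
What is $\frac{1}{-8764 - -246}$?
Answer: $- \frac{1}{8518} \approx -0.0001174$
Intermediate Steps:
$\frac{1}{-8764 - -246} = \frac{1}{-8764 + \left(-18 + 264\right)} = \frac{1}{-8764 + 246} = \frac{1}{-8518} = - \frac{1}{8518}$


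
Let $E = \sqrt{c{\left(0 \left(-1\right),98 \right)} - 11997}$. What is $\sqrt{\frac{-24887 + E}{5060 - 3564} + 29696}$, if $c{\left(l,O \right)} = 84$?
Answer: $\frac{\sqrt{16605723046 + 7106 i \sqrt{33}}}{748} \approx 172.28 + 0.00021175 i$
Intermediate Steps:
$E = 19 i \sqrt{33}$ ($E = \sqrt{84 - 11997} = \sqrt{-11913} = 19 i \sqrt{33} \approx 109.15 i$)
$\sqrt{\frac{-24887 + E}{5060 - 3564} + 29696} = \sqrt{\frac{-24887 + 19 i \sqrt{33}}{5060 - 3564} + 29696} = \sqrt{\frac{-24887 + 19 i \sqrt{33}}{1496} + 29696} = \sqrt{\left(-24887 + 19 i \sqrt{33}\right) \frac{1}{1496} + 29696} = \sqrt{\left(- \frac{24887}{1496} + \frac{19 i \sqrt{33}}{1496}\right) + 29696} = \sqrt{\frac{44400329}{1496} + \frac{19 i \sqrt{33}}{1496}}$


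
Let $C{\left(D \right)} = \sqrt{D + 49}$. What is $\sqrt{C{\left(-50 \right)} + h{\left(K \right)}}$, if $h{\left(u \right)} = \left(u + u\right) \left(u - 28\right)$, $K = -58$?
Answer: $\sqrt{9976 + i} \approx 99.88 + 0.005 i$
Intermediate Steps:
$C{\left(D \right)} = \sqrt{49 + D}$
$h{\left(u \right)} = 2 u \left(-28 + u\right)$
$\sqrt{C{\left(-50 \right)} + h{\left(K \right)}} = \sqrt{\sqrt{49 - 50} + 2 \left(-58\right) \left(-28 - 58\right)} = \sqrt{\sqrt{-1} + 2 \left(-58\right) \left(-86\right)} = \sqrt{i + 9976} = \sqrt{9976 + i}$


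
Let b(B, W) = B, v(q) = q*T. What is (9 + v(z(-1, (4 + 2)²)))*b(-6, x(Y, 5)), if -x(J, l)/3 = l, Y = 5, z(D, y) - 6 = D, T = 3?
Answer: -144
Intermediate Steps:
z(D, y) = 6 + D
x(J, l) = -3*l
v(q) = 3*q (v(q) = q*3 = 3*q)
(9 + v(z(-1, (4 + 2)²)))*b(-6, x(Y, 5)) = (9 + 3*(6 - 1))*(-6) = (9 + 3*5)*(-6) = (9 + 15)*(-6) = 24*(-6) = -144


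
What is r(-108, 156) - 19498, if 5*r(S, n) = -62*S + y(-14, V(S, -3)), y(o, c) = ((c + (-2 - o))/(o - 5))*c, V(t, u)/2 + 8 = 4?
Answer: -1725054/95 ≈ -18158.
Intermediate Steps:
V(t, u) = -8 (V(t, u) = -16 + 2*4 = -16 + 8 = -8)
y(o, c) = c*(-2 + c - o)/(-5 + o) (y(o, c) = ((-2 + c - o)/(-5 + o))*c = c*(-2 + c - o)/(-5 + o))
r(S, n) = 32/95 - 62*S/5 (r(S, n) = (-62*S - 8*(-2 - 8 - 1*(-14))/(-5 - 14))/5 = (-62*S - 8*(-2 - 8 + 14)/(-19))/5 = (-62*S - 8*(-1/19)*4)/5 = (-62*S + 32/19)/5 = (32/19 - 62*S)/5 = 32/95 - 62*S/5)
r(-108, 156) - 19498 = (32/95 - 62/5*(-108)) - 19498 = (32/95 + 6696/5) - 19498 = 127256/95 - 19498 = -1725054/95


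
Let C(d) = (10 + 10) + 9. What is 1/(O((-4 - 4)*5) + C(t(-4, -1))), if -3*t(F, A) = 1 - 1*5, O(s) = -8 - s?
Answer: 1/61 ≈ 0.016393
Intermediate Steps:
t(F, A) = 4/3 (t(F, A) = -(1 - 1*5)/3 = -(1 - 5)/3 = -⅓*(-4) = 4/3)
C(d) = 29 (C(d) = 20 + 9 = 29)
1/(O((-4 - 4)*5) + C(t(-4, -1))) = 1/((-8 - (-4 - 4)*5) + 29) = 1/((-8 - (-8)*5) + 29) = 1/((-8 - 1*(-40)) + 29) = 1/((-8 + 40) + 29) = 1/(32 + 29) = 1/61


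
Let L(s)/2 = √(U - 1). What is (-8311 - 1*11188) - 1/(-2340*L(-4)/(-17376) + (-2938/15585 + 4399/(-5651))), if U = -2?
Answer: -91375327275977010836653361/4686356156903319468259 + 1095058713797176225500*I*√3/4686356156903319468259 ≈ -19498.0 + 0.40473*I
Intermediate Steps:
L(s) = 2*I*√3 (L(s) = 2*√(-2 - 1) = 2*√(-3) = 2*(I*√3) = 2*I*√3)
(-8311 - 1*11188) - 1/(-2340*L(-4)/(-17376) + (-2938/15585 + 4399/(-5651))) = (-8311 - 1*11188) - 1/(-4680*I*√3/(-17376) + (-2938/15585 + 4399/(-5651))) = (-8311 - 11188) - 1/(-4680*I*√3*(-1/17376) + (-2938*1/15585 + 4399*(-1/5651))) = -19499 - 1/(195*I*√3/724 + (-2938/15585 - 4399/5651)) = -19499 - 1/(195*I*√3/724 - 85161053/88070835) = -19499 - 1/(-85161053/88070835 + 195*I*√3/724)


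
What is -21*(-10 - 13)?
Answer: 483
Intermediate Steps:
-21*(-10 - 13) = -21*(-23) = 483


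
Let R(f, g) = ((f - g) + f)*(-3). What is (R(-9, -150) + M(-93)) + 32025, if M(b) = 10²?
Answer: 31729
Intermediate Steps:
R(f, g) = -6*f + 3*g (R(f, g) = (-g + 2*f)*(-3) = -6*f + 3*g)
M(b) = 100
(R(-9, -150) + M(-93)) + 32025 = ((-6*(-9) + 3*(-150)) + 100) + 32025 = ((54 - 450) + 100) + 32025 = (-396 + 100) + 32025 = -296 + 32025 = 31729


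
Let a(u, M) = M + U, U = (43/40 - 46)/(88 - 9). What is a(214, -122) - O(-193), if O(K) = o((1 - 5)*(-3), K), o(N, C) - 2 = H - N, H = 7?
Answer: -377837/3160 ≈ -119.57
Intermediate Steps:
o(N, C) = 9 - N (o(N, C) = 2 + (7 - N) = 9 - N)
U = -1797/3160 (U = (43*(1/40) - 46)/79 = (43/40 - 46)*(1/79) = -1797/40*1/79 = -1797/3160 ≈ -0.56867)
a(u, M) = -1797/3160 + M (a(u, M) = M - 1797/3160 = -1797/3160 + M)
O(K) = -3 (O(K) = 9 - (1 - 5)*(-3) = 9 - (-4)*(-3) = 9 - 1*12 = 9 - 12 = -3)
a(214, -122) - O(-193) = (-1797/3160 - 122) - 1*(-3) = -387317/3160 + 3 = -377837/3160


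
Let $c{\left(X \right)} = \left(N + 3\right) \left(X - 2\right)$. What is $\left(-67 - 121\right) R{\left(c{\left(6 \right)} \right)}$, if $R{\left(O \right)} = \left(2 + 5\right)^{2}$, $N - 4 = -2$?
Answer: $-9212$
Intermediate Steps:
$N = 2$ ($N = 4 - 2 = 2$)
$c{\left(X \right)} = -10 + 5 X$ ($c{\left(X \right)} = \left(2 + 3\right) \left(X - 2\right) = 5 \left(-2 + X\right) = -10 + 5 X$)
$R{\left(O \right)} = 49$ ($R{\left(O \right)} = 7^{2} = 49$)
$\left(-67 - 121\right) R{\left(c{\left(6 \right)} \right)} = \left(-67 - 121\right) 49 = \left(-188\right) 49 = -9212$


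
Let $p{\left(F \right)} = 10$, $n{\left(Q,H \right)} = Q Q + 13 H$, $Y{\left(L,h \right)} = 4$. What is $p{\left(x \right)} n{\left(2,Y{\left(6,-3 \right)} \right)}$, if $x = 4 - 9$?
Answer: $560$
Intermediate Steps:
$n{\left(Q,H \right)} = Q^{2} + 13 H$
$x = -5$ ($x = 4 - 9 = -5$)
$p{\left(x \right)} n{\left(2,Y{\left(6,-3 \right)} \right)} = 10 \left(2^{2} + 13 \cdot 4\right) = 10 \left(4 + 52\right) = 10 \cdot 56 = 560$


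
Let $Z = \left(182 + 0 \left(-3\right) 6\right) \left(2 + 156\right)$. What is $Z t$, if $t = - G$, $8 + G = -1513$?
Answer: $43737876$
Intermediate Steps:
$G = -1521$ ($G = -8 - 1513 = -1521$)
$t = 1521$ ($t = \left(-1\right) \left(-1521\right) = 1521$)
$Z = 28756$ ($Z = \left(182 + 0 \cdot 6\right) 158 = \left(182 + 0\right) 158 = 182 \cdot 158 = 28756$)
$Z t = 28756 \cdot 1521 = 43737876$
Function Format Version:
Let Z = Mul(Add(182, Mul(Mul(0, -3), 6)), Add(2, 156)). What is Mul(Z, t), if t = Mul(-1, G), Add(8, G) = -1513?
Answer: 43737876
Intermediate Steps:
G = -1521 (G = Add(-8, -1513) = -1521)
t = 1521 (t = Mul(-1, -1521) = 1521)
Z = 28756 (Z = Mul(Add(182, Mul(0, 6)), 158) = Mul(Add(182, 0), 158) = Mul(182, 158) = 28756)
Mul(Z, t) = Mul(28756, 1521) = 43737876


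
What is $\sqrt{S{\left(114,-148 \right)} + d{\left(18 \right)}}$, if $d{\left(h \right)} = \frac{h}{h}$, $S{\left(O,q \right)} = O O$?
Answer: $\sqrt{12997} \approx 114.0$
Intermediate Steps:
$S{\left(O,q \right)} = O^{2}$
$d{\left(h \right)} = 1$
$\sqrt{S{\left(114,-148 \right)} + d{\left(18 \right)}} = \sqrt{114^{2} + 1} = \sqrt{12996 + 1} = \sqrt{12997}$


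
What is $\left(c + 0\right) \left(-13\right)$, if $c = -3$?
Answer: $39$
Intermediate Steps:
$\left(c + 0\right) \left(-13\right) = \left(-3 + 0\right) \left(-13\right) = \left(-3\right) \left(-13\right) = 39$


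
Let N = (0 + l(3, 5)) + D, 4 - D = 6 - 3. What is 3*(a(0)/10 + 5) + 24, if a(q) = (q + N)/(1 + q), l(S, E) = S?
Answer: 201/5 ≈ 40.200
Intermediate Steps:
D = 1 (D = 4 - (6 - 3) = 4 - 1*3 = 4 - 3 = 1)
N = 4 (N = (0 + 3) + 1 = 3 + 1 = 4)
a(q) = (4 + q)/(1 + q) (a(q) = (q + 4)/(1 + q) = (4 + q)/(1 + q))
3*(a(0)/10 + 5) + 24 = 3*(((4 + 0)/(1 + 0))/10 + 5) + 24 = 3*((4/1)*(⅒) + 5) + 24 = 3*((1*4)*(⅒) + 5) + 24 = 3*(4*(⅒) + 5) + 24 = 3*(⅖ + 5) + 24 = 3*(27/5) + 24 = 81/5 + 24 = 201/5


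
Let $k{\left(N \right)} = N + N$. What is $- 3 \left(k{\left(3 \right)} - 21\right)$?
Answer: $45$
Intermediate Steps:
$k{\left(N \right)} = 2 N$
$- 3 \left(k{\left(3 \right)} - 21\right) = - 3 \left(2 \cdot 3 - 21\right) = - 3 \left(6 - 21\right) = \left(-3\right) \left(-15\right) = 45$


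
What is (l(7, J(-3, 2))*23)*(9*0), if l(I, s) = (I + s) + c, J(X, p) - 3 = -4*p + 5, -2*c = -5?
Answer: 0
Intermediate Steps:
c = 5/2 (c = -½*(-5) = 5/2 ≈ 2.5000)
J(X, p) = 8 - 4*p (J(X, p) = 3 + (-4*p + 5) = 3 + (5 - 4*p) = 8 - 4*p)
l(I, s) = 5/2 + I + s (l(I, s) = (I + s) + 5/2 = 5/2 + I + s)
(l(7, J(-3, 2))*23)*(9*0) = ((5/2 + 7 + (8 - 4*2))*23)*(9*0) = ((5/2 + 7 + (8 - 8))*23)*0 = ((5/2 + 7 + 0)*23)*0 = ((19/2)*23)*0 = (437/2)*0 = 0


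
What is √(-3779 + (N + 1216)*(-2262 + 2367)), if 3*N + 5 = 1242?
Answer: 2*√41799 ≈ 408.90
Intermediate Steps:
N = 1237/3 (N = -5/3 + (⅓)*1242 = -5/3 + 414 = 1237/3 ≈ 412.33)
√(-3779 + (N + 1216)*(-2262 + 2367)) = √(-3779 + (1237/3 + 1216)*(-2262 + 2367)) = √(-3779 + (4885/3)*105) = √(-3779 + 170975) = √167196 = 2*√41799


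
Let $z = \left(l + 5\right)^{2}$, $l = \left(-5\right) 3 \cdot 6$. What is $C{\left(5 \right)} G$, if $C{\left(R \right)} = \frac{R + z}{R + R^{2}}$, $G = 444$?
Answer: $107004$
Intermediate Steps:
$l = -90$ ($l = \left(-15\right) 6 = -90$)
$z = 7225$ ($z = \left(-90 + 5\right)^{2} = \left(-85\right)^{2} = 7225$)
$C{\left(R \right)} = \frac{7225 + R}{R + R^{2}}$ ($C{\left(R \right)} = \frac{R + 7225}{R + R^{2}} = \frac{7225 + R}{R + R^{2}}$)
$C{\left(5 \right)} G = \frac{7225 + 5}{5 \left(1 + 5\right)} 444 = \frac{1}{5} \cdot \frac{1}{6} \cdot 7230 \cdot 444 = 241 \cdot 444 = 107004$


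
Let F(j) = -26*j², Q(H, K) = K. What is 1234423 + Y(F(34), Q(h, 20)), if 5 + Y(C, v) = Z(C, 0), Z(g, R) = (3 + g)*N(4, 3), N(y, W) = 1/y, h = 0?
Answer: 4907619/4 ≈ 1.2269e+6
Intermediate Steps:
Z(g, R) = ¾ + g/4 (Z(g, R) = (3 + g)/4 = (3 + g)*(¼) = ¾ + g/4)
Y(C, v) = -17/4 + C/4 (Y(C, v) = -5 + (¾ + C/4) = -17/4 + C/4)
1234423 + Y(F(34), Q(h, 20)) = 1234423 + (-17/4 + (-26*34²)/4) = 1234423 + (-17/4 + (-26*1156)/4) = 1234423 + (-17/4 + (¼)*(-30056)) = 1234423 + (-17/4 - 7514) = 1234423 - 30073/4 = 4907619/4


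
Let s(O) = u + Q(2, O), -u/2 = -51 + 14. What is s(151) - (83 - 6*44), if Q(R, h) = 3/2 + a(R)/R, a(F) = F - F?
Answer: 513/2 ≈ 256.50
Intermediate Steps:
a(F) = 0
Q(R, h) = 3/2 (Q(R, h) = 3/2 + 0/R = 3*(½) + 0 = 3/2 + 0 = 3/2)
u = 74 (u = -2*(-51 + 14) = -2*(-37) = 74)
s(O) = 151/2 (s(O) = 74 + 3/2 = 151/2)
s(151) - (83 - 6*44) = 151/2 - (83 - 6*44) = 151/2 - (83 - 264) = 151/2 - 1*(-181) = 151/2 + 181 = 513/2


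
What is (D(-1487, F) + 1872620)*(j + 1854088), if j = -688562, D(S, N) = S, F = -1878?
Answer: 2180854160958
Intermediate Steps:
(D(-1487, F) + 1872620)*(j + 1854088) = (-1487 + 1872620)*(-688562 + 1854088) = 1871133*1165526 = 2180854160958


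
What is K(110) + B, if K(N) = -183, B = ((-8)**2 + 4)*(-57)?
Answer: -4059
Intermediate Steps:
B = -3876 (B = (64 + 4)*(-57) = 68*(-57) = -3876)
K(110) + B = -183 - 3876 = -4059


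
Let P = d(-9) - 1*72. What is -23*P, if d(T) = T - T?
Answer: 1656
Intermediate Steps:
d(T) = 0
P = -72 (P = 0 - 1*72 = 0 - 72 = -72)
-23*P = -23*(-72) = 1656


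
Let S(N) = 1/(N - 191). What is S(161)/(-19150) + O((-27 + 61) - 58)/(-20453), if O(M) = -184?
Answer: 105728453/11750248500 ≈ 0.0089980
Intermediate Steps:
S(N) = 1/(-191 + N)
S(161)/(-19150) + O((-27 + 61) - 58)/(-20453) = 1/((-191 + 161)*(-19150)) - 184/(-20453) = -1/19150/(-30) - 184*(-1/20453) = -1/30*(-1/19150) + 184/20453 = 1/574500 + 184/20453 = 105728453/11750248500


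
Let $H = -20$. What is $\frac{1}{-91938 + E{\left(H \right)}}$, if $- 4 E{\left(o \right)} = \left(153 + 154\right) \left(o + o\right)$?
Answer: $- \frac{1}{88868} \approx -1.1253 \cdot 10^{-5}$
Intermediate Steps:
$E{\left(o \right)} = - \frac{307 o}{2}$ ($E{\left(o \right)} = - \frac{\left(153 + 154\right) \left(o + o\right)}{4} = - \frac{307 \cdot 2 o}{4} = - \frac{614 o}{4} = - \frac{307 o}{2}$)
$\frac{1}{-91938 + E{\left(H \right)}} = \frac{1}{-91938 - -3070} = \frac{1}{-91938 + 3070} = \frac{1}{-88868} = - \frac{1}{88868}$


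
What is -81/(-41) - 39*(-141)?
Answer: 225540/41 ≈ 5501.0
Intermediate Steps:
-81/(-41) - 39*(-141) = -81*(-1/41) + 5499 = 81/41 + 5499 = 225540/41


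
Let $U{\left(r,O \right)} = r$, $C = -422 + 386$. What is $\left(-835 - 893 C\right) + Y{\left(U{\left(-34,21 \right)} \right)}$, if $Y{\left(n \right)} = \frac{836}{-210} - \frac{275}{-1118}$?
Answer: $\frac{3675394621}{117390} \approx 31309.0$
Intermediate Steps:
$C = -36$
$Y{\left(n \right)} = - \frac{438449}{117390}$ ($Y{\left(n \right)} = 836 \left(- \frac{1}{210}\right) - - \frac{275}{1118} = - \frac{418}{105} + \frac{275}{1118} = - \frac{438449}{117390}$)
$\left(-835 - 893 C\right) + Y{\left(U{\left(-34,21 \right)} \right)} = \left(-835 - -32148\right) - \frac{438449}{117390} = \left(-835 + 32148\right) - \frac{438449}{117390} = 31313 - \frac{438449}{117390} = \frac{3675394621}{117390}$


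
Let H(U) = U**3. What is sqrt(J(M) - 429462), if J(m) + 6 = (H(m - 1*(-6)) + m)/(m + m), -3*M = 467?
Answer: I*sqrt(821823087226)/1401 ≈ 647.07*I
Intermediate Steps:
M = -467/3 (M = -1/3*467 = -467/3 ≈ -155.67)
J(m) = -6 + (m + (6 + m)**3)/(2*m) (J(m) = -6 + ((m - 1*(-6))**3 + m)/(m + m) = -6 + ((m + 6)**3 + m)/((2*m)) = -6 + ((6 + m)**3 + m)*(1/(2*m)) = -6 + (m + (6 + m)**3)*(1/(2*m)) = -6 + (m + (6 + m)**3)/(2*m))
sqrt(J(M) - 429462) = sqrt(((6 - 467/3)**3 - 11*(-467/3))/(2*(-467/3)) - 429462) = sqrt((1/2)*(-3/467)*((-449/3)**3 + 5137/3) - 429462) = sqrt((1/2)*(-3/467)*(-90518849/27 + 5137/3) - 429462) = sqrt((1/2)*(-3/467)*(-90472616/27) - 429462) = sqrt(45236308/4203 - 429462) = sqrt(-1759792478/4203) = I*sqrt(821823087226)/1401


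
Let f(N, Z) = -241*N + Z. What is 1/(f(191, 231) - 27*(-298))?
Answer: -1/37754 ≈ -2.6487e-5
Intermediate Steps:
f(N, Z) = Z - 241*N
1/(f(191, 231) - 27*(-298)) = 1/((231 - 241*191) - 27*(-298)) = 1/((231 - 46031) + 8046) = 1/(-45800 + 8046) = 1/(-37754) = -1/37754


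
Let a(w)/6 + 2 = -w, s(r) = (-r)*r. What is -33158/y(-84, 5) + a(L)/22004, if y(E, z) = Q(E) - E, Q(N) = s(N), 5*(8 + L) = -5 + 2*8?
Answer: 228052373/47941215 ≈ 4.7569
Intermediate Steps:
s(r) = -r²
L = -29/5 (L = -8 + (-5 + 2*8)/5 = -8 + (-5 + 16)/5 = -8 + (⅕)*11 = -8 + 11/5 = -29/5 ≈ -5.8000)
Q(N) = -N²
a(w) = -12 - 6*w (a(w) = -12 + 6*(-w) = -12 - 6*w)
y(E, z) = -E - E² (y(E, z) = -E² - E = -E - E²)
-33158/y(-84, 5) + a(L)/22004 = -33158*(-1/(84*(-1 - 1*(-84)))) + (-12 - 6*(-29/5))/22004 = -33158*(-1/(84*(-1 + 84))) + (-12 + 174/5)*(1/22004) = -33158/((-84*83)) + (114/5)*(1/22004) = -33158/(-6972) + 57/55010 = -33158*(-1/6972) + 57/55010 = 16579/3486 + 57/55010 = 228052373/47941215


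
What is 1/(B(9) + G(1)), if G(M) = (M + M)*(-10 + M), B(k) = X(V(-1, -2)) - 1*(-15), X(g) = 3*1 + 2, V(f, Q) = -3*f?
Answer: 1/2 ≈ 0.50000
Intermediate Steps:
X(g) = 5 (X(g) = 3 + 2 = 5)
B(k) = 20 (B(k) = 5 - 1*(-15) = 5 + 15 = 20)
G(M) = 2*M*(-10 + M) (G(M) = (2*M)*(-10 + M) = 2*M*(-10 + M))
1/(B(9) + G(1)) = 1/(20 + 2*1*(-10 + 1)) = 1/(20 + 2*1*(-9)) = 1/(20 - 18) = 1/2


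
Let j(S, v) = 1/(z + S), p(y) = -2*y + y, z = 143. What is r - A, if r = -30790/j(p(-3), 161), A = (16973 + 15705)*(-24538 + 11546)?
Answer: 420057236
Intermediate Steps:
p(y) = -y
j(S, v) = 1/(143 + S)
A = -424552576 (A = 32678*(-12992) = -424552576)
r = -4495340 (r = -30790/(1/(143 - 1*(-3))) = -30790/(1/(143 + 3)) = -30790/(1/146) = -30790/1/146 = -30790*146 = -4495340)
r - A = -4495340 - 1*(-424552576) = -4495340 + 424552576 = 420057236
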